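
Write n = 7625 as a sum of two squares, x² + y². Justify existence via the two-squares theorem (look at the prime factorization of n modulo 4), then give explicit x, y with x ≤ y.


Step 1: Factor n = 7625 = 5^3 · 61.
Step 2: Check the mod-4 condition on each prime factor: 5 ≡ 1 (mod 4), exponent 3; 61 ≡ 1 (mod 4), exponent 1.
All primes ≡ 3 (mod 4) appear to even exponent (or don't appear), so by the two-squares theorem n IS expressible as a sum of two squares.
Step 3: Build a representation. Group n = k² · m with k = 5 and m = 5 · 61 = 305 (a product of primes ≡ 1 (mod 4)); a representation of m scales to one of n via (k·x)² + (k·y)² = k²(x² + y²). Each prime p ≡ 1 (mod 4) is itself a sum of two squares; find a² by testing p − a² for a perfect square:
  5: 5 − 1² = 4 = 2² ⇒ 5 = 1² + 2².
  61: 61 − 1² = 60, 61 − 2² = 57, 61 − 3² = 52, 61 − 4² = 45, 61 − 5² = 36 = 6² ⇒ 61 = 5² + 6².
  Combine using the Brahmagupta–Fibonacci identity (a² + b²)(c² + d²) = (ac − bd)² + (ad + bc)² = (ac + bd)² + (ad − bc)²:
  5 · 61 = 305: from (1² + 2²)(5² + 6²), take (1·5 − 2·6, 1·6 + 2·5) = (5 − 12, 6 + 10) = (-7, 16); dropping signs (only squares matter) gives (7, 16); check 7² + 16² = 49 + 256 = 305 ✓.
  Scale by k = 5: (5·7, 5·16) = (35, 80).
Step 4: Order so x ≤ y and verify: 35² + 80² = 1225 + 6400 = 7625 = n. ✓

n = 7625 = 35² + 80² (one valid representation with x ≤ y).


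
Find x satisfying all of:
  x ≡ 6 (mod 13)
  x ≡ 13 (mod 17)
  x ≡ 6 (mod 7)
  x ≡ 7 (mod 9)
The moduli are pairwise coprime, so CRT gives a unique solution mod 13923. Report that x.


Product of moduli M = 13 · 17 · 7 · 9 = 13923.
Merge one congruence at a time:
  Start: x ≡ 6 (mod 13).
  Combine with x ≡ 13 (mod 17); new modulus lcm = 221.
    Write x = 6 + 13·t and substitute into x ≡ 13 (mod 17): 13·t ≡ 13 − 6 = 7 (mod 17).
    The inverse of 13 mod 17 is 4 (since 13·4 = 52 = 3·17 + 1), so t ≡ 4·7 = 28 ≡ 11 (mod 17).
    Then x = 6 + 13·11 = 149, valid modulo lcm(13, 17) = 221: x ≡ 149 (mod 221).
  Combine with x ≡ 6 (mod 7); new modulus lcm = 1547.
    Write x = 149 + 221·t and substitute into x ≡ 6 (mod 7): 221·t ≡ 6 − 149 = -143 (mod 7).
    Reduce coefficients mod 7: 4·t ≡ 4 (mod 7).
    The inverse of 4 mod 7 is 2 (since 4·2 = 8 = 1·7 + 1), so t ≡ 2·4 = 8 ≡ 1 (mod 7).
    Then x = 149 + 221·1 = 370, valid modulo lcm(221, 7) = 1547: x ≡ 370 (mod 1547).
  Combine with x ≡ 7 (mod 9); new modulus lcm = 13923.
    Write x = 370 + 1547·t and substitute into x ≡ 7 (mod 9): 1547·t ≡ 7 − 370 = -363 (mod 9).
    Reduce coefficients mod 9: 8·t ≡ 6 (mod 9).
    The inverse of 8 mod 9 is 8 (since 8·8 = 64 = 7·9 + 1), so t ≡ 8·6 = 48 ≡ 3 (mod 9).
    Then x = 370 + 1547·3 = 5011, valid modulo lcm(1547, 9) = 13923: x ≡ 5011 (mod 13923).
Verify against each original: 5011 mod 13 = 6, 5011 mod 17 = 13, 5011 mod 7 = 6, 5011 mod 9 = 7.

x ≡ 5011 (mod 13923).


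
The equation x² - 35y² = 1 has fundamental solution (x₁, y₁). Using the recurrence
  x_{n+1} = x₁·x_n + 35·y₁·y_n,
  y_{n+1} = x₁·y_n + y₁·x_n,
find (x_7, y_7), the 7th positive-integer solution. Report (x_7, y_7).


Step 1: Find the fundamental solution (x₁, y₁) of x² - 35y² = 1.
  Expand √35 as a continued fraction. a₀ = ⌊√35⌋ = 5; iterate m_{k+1} = d_k·a_k − m_k, d_{k+1} = (35 − m_{k+1}²)/d_k, a_{k+1} = ⌊(a₀ + m_{k+1})/d_{k+1}⌋ (starting m₀ = 0, d₀ = 1), with convergents p_k = a_k·p_{k-1} + p_{k-2}, q_k = a_k·q_{k-1} + q_{k-2} (p₋₁ = 1, q₋₁ = 0):
  k = 0: a₀ = 5; p₀/q₀ = 5/1; p₀² − 35·q₀² = 25 − 35 = -10.
  k = 1: m = 5, d = 10, a = ⌊(5 + 5)/10⌋ = 1; p/q = (1·5 + 1)/(1·1 + 0) = 6/1; p² − 35·q² = 36 − 35 = 1.
  The first convergent with p² − 35·q² = 1 gives the fundamental solution (x₁, y₁) = (6, 1).
Step 2: Apply the recurrence (x_{n+1}, y_{n+1}) = (x₁x_n + 35y₁y_n, x₁y_n + y₁x_n) repeatedly.
  From (x_1, y_1) = (6, 1): x_2 = 6·6 + 35·1·1 = 71; y_2 = 6·1 + 1·6 = 12.
  From (x_2, y_2) = (71, 12): x_3 = 6·71 + 35·1·12 = 846; y_3 = 6·12 + 1·71 = 143.
  From (x_3, y_3) = (846, 143): x_4 = 6·846 + 35·1·143 = 10081; y_4 = 6·143 + 1·846 = 1704.
  From (x_4, y_4) = (10081, 1704): x_5 = 6·10081 + 35·1·1704 = 120126; y_5 = 6·1704 + 1·10081 = 20305.
  From (x_5, y_5) = (120126, 20305): x_6 = 6·120126 + 35·1·20305 = 1431431; y_6 = 6·20305 + 1·120126 = 241956.
  From (x_6, y_6) = (1431431, 241956): x_7 = 6·1431431 + 35·1·241956 = 17057046; y_7 = 6·241956 + 1·1431431 = 2883167.
Step 3: Verify x_7² - 35·y_7² = 290942818246116 - 290942818246115 = 1 (should be 1). ✓

(x_1, y_1) = (6, 1); (x_7, y_7) = (17057046, 2883167).


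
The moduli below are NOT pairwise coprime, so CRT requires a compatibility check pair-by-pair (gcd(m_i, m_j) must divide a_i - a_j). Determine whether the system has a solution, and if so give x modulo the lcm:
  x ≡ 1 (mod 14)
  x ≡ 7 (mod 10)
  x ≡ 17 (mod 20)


Moduli 14, 10, 20 are not pairwise coprime, so CRT works modulo lcm(m_i) when all pairwise compatibility conditions hold.
Pairwise compatibility: gcd(m_i, m_j) must divide a_i - a_j for every pair.
Merge one congruence at a time:
  Start: x ≡ 1 (mod 14).
  Combine with x ≡ 7 (mod 10): gcd(14, 10) = 2; 7 - 1 = 6, which IS divisible by 2, so compatible.
    Write x = 1 + 14·t and substitute into x ≡ 7 (mod 10): 14·t ≡ 7 − 1 = 6 (mod 10).
    Divide the congruence (and modulus) by g = 2: 7·t ≡ 3 (mod 5).
    Reduce coefficients mod 5: 2·t ≡ 3 (mod 5).
    The inverse of 2 mod 5 is 3 (since 2·3 = 6 = 1·5 + 1), so t ≡ 3·3 = 9 ≡ 4 (mod 5).
    Then x = 1 + 14·4 = 57, valid modulo lcm(14, 10) = 70: x ≡ 57 (mod 70).
  Combine with x ≡ 17 (mod 20): gcd(70, 20) = 10; 17 - 57 = -40, which IS divisible by 10, so compatible.
    Write x = 57 + 70·t and substitute into x ≡ 17 (mod 20): 70·t ≡ 17 − 57 = -40 (mod 20).
    Divide the congruence (and modulus) by g = 10: 7·t ≡ -4 (mod 2).
    Reduce coefficients mod 2: 1·t ≡ 0 (mod 2).
    So t ≡ 0 (mod 2).
    Then x = 57 + 70·0 = 57, valid modulo lcm(70, 20) = 140: x ≡ 57 (mod 140).
Verify: 57 mod 14 = 1, 57 mod 10 = 7, 57 mod 20 = 17.

x ≡ 57 (mod 140).


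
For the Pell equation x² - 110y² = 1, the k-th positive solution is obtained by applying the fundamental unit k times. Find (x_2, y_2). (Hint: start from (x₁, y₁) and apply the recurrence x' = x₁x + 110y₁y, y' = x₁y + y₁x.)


Step 1: Find the fundamental solution (x₁, y₁) of x² - 110y² = 1.
  Expand √110 as a continued fraction. a₀ = ⌊√110⌋ = 10; iterate m_{k+1} = d_k·a_k − m_k, d_{k+1} = (110 − m_{k+1}²)/d_k, a_{k+1} = ⌊(a₀ + m_{k+1})/d_{k+1}⌋ (starting m₀ = 0, d₀ = 1), with convergents p_k = a_k·p_{k-1} + p_{k-2}, q_k = a_k·q_{k-1} + q_{k-2} (p₋₁ = 1, q₋₁ = 0):
  k = 0: a₀ = 10; p₀/q₀ = 10/1; p₀² − 110·q₀² = 100 − 110 = -10.
  k = 1: m = 10, d = 10, a = ⌊(10 + 10)/10⌋ = 2; p/q = (2·10 + 1)/(2·1 + 0) = 21/2; p² − 110·q² = 441 − 440 = 1.
  The first convergent with p² − 110·q² = 1 gives the fundamental solution (x₁, y₁) = (21, 2).
Step 2: Apply the recurrence (x_{n+1}, y_{n+1}) = (x₁x_n + 110y₁y_n, x₁y_n + y₁x_n) repeatedly.
  From (x_1, y_1) = (21, 2): x_2 = 21·21 + 110·2·2 = 881; y_2 = 21·2 + 2·21 = 84.
Step 3: Verify x_2² - 110·y_2² = 776161 - 776160 = 1 (should be 1). ✓

(x_1, y_1) = (21, 2); (x_2, y_2) = (881, 84).


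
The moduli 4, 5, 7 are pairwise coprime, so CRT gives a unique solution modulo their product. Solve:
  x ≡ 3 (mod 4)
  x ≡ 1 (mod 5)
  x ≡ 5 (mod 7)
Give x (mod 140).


Moduli 4, 5, 7 are pairwise coprime; by CRT there is a unique solution modulo M = 4 · 5 · 7 = 140.
Solve pairwise, accumulating the modulus:
  Start with x ≡ 3 (mod 4).
  Combine with x ≡ 1 (mod 5): since gcd(4, 5) = 1, we get a unique residue mod 20.
    Write x = 3 + 4·t and substitute into x ≡ 1 (mod 5): 4·t ≡ 1 − 3 = -2 (mod 5).
    Reduce coefficients mod 5: 4·t ≡ 3 (mod 5).
    The inverse of 4 mod 5 is 4 (since 4·4 = 16 = 3·5 + 1), so t ≡ 4·3 = 12 ≡ 2 (mod 5).
    Then x = 3 + 4·2 = 11, valid modulo lcm(4, 5) = 20: x ≡ 11 (mod 20).
  Combine with x ≡ 5 (mod 7): since gcd(20, 7) = 1, we get a unique residue mod 140.
    Write x = 11 + 20·t and substitute into x ≡ 5 (mod 7): 20·t ≡ 5 − 11 = -6 (mod 7).
    Reduce coefficients mod 7: 6·t ≡ 1 (mod 7).
    The inverse of 6 mod 7 is 6 (since 6·6 = 36 = 5·7 + 1), so t ≡ 6·1 = 6 ≡ 6 (mod 7).
    Then x = 11 + 20·6 = 131, valid modulo lcm(20, 7) = 140: x ≡ 131 (mod 140).
Verify: 131 mod 4 = 3 ✓, 131 mod 5 = 1 ✓, 131 mod 7 = 5 ✓.

x ≡ 131 (mod 140).


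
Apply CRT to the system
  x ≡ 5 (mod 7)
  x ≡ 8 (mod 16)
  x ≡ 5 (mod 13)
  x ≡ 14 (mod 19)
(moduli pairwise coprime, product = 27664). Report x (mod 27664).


Product of moduli M = 7 · 16 · 13 · 19 = 27664.
Merge one congruence at a time:
  Start: x ≡ 5 (mod 7).
  Combine with x ≡ 8 (mod 16); new modulus lcm = 112.
    Write x = 5 + 7·t and substitute into x ≡ 8 (mod 16): 7·t ≡ 8 − 5 = 3 (mod 16).
    The inverse of 7 mod 16 is 7 (since 7·7 = 49 = 3·16 + 1), so t ≡ 7·3 = 21 ≡ 5 (mod 16).
    Then x = 5 + 7·5 = 40, valid modulo lcm(7, 16) = 112: x ≡ 40 (mod 112).
  Combine with x ≡ 5 (mod 13); new modulus lcm = 1456.
    Write x = 40 + 112·t and substitute into x ≡ 5 (mod 13): 112·t ≡ 5 − 40 = -35 (mod 13).
    Reduce coefficients mod 13: 8·t ≡ 4 (mod 13).
    The inverse of 8 mod 13 is 5 (since 8·5 = 40 = 3·13 + 1), so t ≡ 5·4 = 20 ≡ 7 (mod 13).
    Then x = 40 + 112·7 = 824, valid modulo lcm(112, 13) = 1456: x ≡ 824 (mod 1456).
  Combine with x ≡ 14 (mod 19); new modulus lcm = 27664.
    Write x = 824 + 1456·t and substitute into x ≡ 14 (mod 19): 1456·t ≡ 14 − 824 = -810 (mod 19).
    Reduce coefficients mod 19: 12·t ≡ 7 (mod 19).
    The inverse of 12 mod 19 is 8 (since 12·8 = 96 = 5·19 + 1), so t ≡ 8·7 = 56 ≡ 18 (mod 19).
    Then x = 824 + 1456·18 = 27032, valid modulo lcm(1456, 19) = 27664: x ≡ 27032 (mod 27664).
Verify against each original: 27032 mod 7 = 5, 27032 mod 16 = 8, 27032 mod 13 = 5, 27032 mod 19 = 14.

x ≡ 27032 (mod 27664).


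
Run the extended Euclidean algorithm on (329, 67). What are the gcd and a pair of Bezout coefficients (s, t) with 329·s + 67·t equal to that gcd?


Euclidean algorithm on (329, 67) — divide until remainder is 0:
  329 = 4 · 67 + 61
  67 = 1 · 61 + 6
  61 = 10 · 6 + 1
  6 = 6 · 1 + 0
gcd(329, 67) = 1.
Track Bezout coefficients alongside the remainders: start with r₀ = 329 = a·1 + b·0 (s = 1, t = 0) and r₁ = 67 = a·0 + b·1 (s = 0, t = 1); each new remainder r_{k+1} = r_{k-1} − q_k·r_k inherits s_{k+1} = s_{k-1} − q_k·s_k, t_{k+1} = t_{k-1} − q_k·t_k, so r_k = a·s_k + b·t_k at every step:
  q = 4: r = 61, s = 1 − 4·0 = 1, t = 0 − 4·1 = -4  (check: 329·1 + 67·(-4) = 61)
  q = 1: r = 6, s = 0 − 1·1 = -1, t = 1 − 1·(-4) = 5  (check: 329·(-1) + 67·5 = 6)
  q = 10: r = 1, s = 1 − 10·(-1) = 11, t = -4 − 10·5 = -54  (check: 329·11 + 67·(-54) = 1)
The row with r = 1 (the gcd) gives the Bezout coefficients s = 11, t = -54.
Result: 329 · (11) + 67 · (-54) = 1.

gcd(329, 67) = 1; s = 11, t = -54 (check: 329·11 + 67·(-54) = 1).


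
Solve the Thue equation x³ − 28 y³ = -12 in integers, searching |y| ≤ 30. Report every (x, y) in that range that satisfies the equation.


The equation is x³ - 28y³ = -12. For fixed y, x³ = 28·y³ − 12, so a solution requires the RHS to be a perfect cube.
Strategy: iterate y from -30 to 30, compute RHS = 28·y³ − 12, and check whether it is a (positive or negative) perfect cube.
Check small values of y:
  y = 0: RHS = -12 is not a perfect cube.
  y = 1: RHS = 16 is not a perfect cube.
  y = -1: RHS = -40 is not a perfect cube.
  y = 2: RHS = 212 is not a perfect cube.
  y = -2: RHS = -236 is not a perfect cube.
  y = 3: RHS = 744 is not a perfect cube.
  y = -3: RHS = -768 is not a perfect cube.
Continuing the search up to |y| = 30 finds no solutions either.
No (x, y) in the scanned range satisfies the equation.

No integer solutions with |y| ≤ 30.


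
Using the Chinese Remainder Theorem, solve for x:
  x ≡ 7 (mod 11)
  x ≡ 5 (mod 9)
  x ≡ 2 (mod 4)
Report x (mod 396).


Moduli 11, 9, 4 are pairwise coprime; by CRT there is a unique solution modulo M = 11 · 9 · 4 = 396.
Solve pairwise, accumulating the modulus:
  Start with x ≡ 7 (mod 11).
  Combine with x ≡ 5 (mod 9): since gcd(11, 9) = 1, we get a unique residue mod 99.
    Write x = 7 + 11·t and substitute into x ≡ 5 (mod 9): 11·t ≡ 5 − 7 = -2 (mod 9).
    Reduce coefficients mod 9: 2·t ≡ 7 (mod 9).
    The inverse of 2 mod 9 is 5 (since 2·5 = 10 = 1·9 + 1), so t ≡ 5·7 = 35 ≡ 8 (mod 9).
    Then x = 7 + 11·8 = 95, valid modulo lcm(11, 9) = 99: x ≡ 95 (mod 99).
  Combine with x ≡ 2 (mod 4): since gcd(99, 4) = 1, we get a unique residue mod 396.
    Write x = 95 + 99·t and substitute into x ≡ 2 (mod 4): 99·t ≡ 2 − 95 = -93 (mod 4).
    Reduce coefficients mod 4: 3·t ≡ 3 (mod 4).
    The inverse of 3 mod 4 is 3 (since 3·3 = 9 = 2·4 + 1), so t ≡ 3·3 = 9 ≡ 1 (mod 4).
    Then x = 95 + 99·1 = 194, valid modulo lcm(99, 4) = 396: x ≡ 194 (mod 396).
Verify: 194 mod 11 = 7 ✓, 194 mod 9 = 5 ✓, 194 mod 4 = 2 ✓.

x ≡ 194 (mod 396).


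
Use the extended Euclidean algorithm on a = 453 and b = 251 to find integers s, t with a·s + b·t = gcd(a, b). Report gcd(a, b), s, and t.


Euclidean algorithm on (453, 251) — divide until remainder is 0:
  453 = 1 · 251 + 202
  251 = 1 · 202 + 49
  202 = 4 · 49 + 6
  49 = 8 · 6 + 1
  6 = 6 · 1 + 0
gcd(453, 251) = 1.
Track Bezout coefficients alongside the remainders: start with r₀ = 453 = a·1 + b·0 (s = 1, t = 0) and r₁ = 251 = a·0 + b·1 (s = 0, t = 1); each new remainder r_{k+1} = r_{k-1} − q_k·r_k inherits s_{k+1} = s_{k-1} − q_k·s_k, t_{k+1} = t_{k-1} − q_k·t_k, so r_k = a·s_k + b·t_k at every step:
  q = 1: r = 202, s = 1 − 1·0 = 1, t = 0 − 1·1 = -1  (check: 453·1 + 251·(-1) = 202)
  q = 1: r = 49, s = 0 − 1·1 = -1, t = 1 − 1·(-1) = 2  (check: 453·(-1) + 251·2 = 49)
  q = 4: r = 6, s = 1 − 4·(-1) = 5, t = -1 − 4·2 = -9  (check: 453·5 + 251·(-9) = 6)
  q = 8: r = 1, s = -1 − 8·5 = -41, t = 2 − 8·(-9) = 74  (check: 453·(-41) + 251·74 = 1)
The row with r = 1 (the gcd) gives the Bezout coefficients s = -41, t = 74.
Result: 453 · (-41) + 251 · (74) = 1.

gcd(453, 251) = 1; s = -41, t = 74 (check: 453·(-41) + 251·74 = 1).


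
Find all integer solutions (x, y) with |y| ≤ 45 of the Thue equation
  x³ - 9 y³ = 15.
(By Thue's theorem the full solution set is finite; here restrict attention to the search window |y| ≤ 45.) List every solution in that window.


The equation is x³ - 9y³ = 15. For fixed y, x³ = 9·y³ + 15, so a solution requires the RHS to be a perfect cube.
Strategy: iterate y from -45 to 45, compute RHS = 9·y³ + 15, and check whether it is a (positive or negative) perfect cube.
Check small values of y:
  y = 0: RHS = 15 is not a perfect cube.
  y = 1: RHS = 24 is not a perfect cube.
  y = -1: RHS = 6 is not a perfect cube.
  y = 2: RHS = 87 is not a perfect cube.
  y = -2: RHS = -57 is not a perfect cube.
  y = 3: RHS = 258 is not a perfect cube.
  y = -3: RHS = -228 is not a perfect cube.
Continuing the search up to |y| = 45 finds no solutions either.
No (x, y) in the scanned range satisfies the equation.

No integer solutions with |y| ≤ 45.


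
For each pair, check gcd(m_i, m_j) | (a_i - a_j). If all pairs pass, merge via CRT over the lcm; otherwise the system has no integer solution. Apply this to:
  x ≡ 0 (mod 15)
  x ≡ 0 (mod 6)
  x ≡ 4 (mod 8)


Moduli 15, 6, 8 are not pairwise coprime, so CRT works modulo lcm(m_i) when all pairwise compatibility conditions hold.
Pairwise compatibility: gcd(m_i, m_j) must divide a_i - a_j for every pair.
Merge one congruence at a time:
  Start: x ≡ 0 (mod 15).
  Combine with x ≡ 0 (mod 6): gcd(15, 6) = 3; 0 - 0 = 0, which IS divisible by 3, so compatible.
    Write x = 0 + 15·t and substitute into x ≡ 0 (mod 6): 15·t ≡ 0 − 0 = 0 (mod 6).
    Divide the congruence (and modulus) by g = 3: 5·t ≡ 0 (mod 2).
    Reduce coefficients mod 2: 1·t ≡ 0 (mod 2).
    So t ≡ 0 (mod 2).
    Then x = 0 + 15·0 = 0, valid modulo lcm(15, 6) = 30: x ≡ 0 (mod 30).
  Combine with x ≡ 4 (mod 8): gcd(30, 8) = 2; 4 - 0 = 4, which IS divisible by 2, so compatible.
    Write x = 0 + 30·t and substitute into x ≡ 4 (mod 8): 30·t ≡ 4 − 0 = 4 (mod 8).
    Divide the congruence (and modulus) by g = 2: 15·t ≡ 2 (mod 4).
    Reduce coefficients mod 4: 3·t ≡ 2 (mod 4).
    The inverse of 3 mod 4 is 3 (since 3·3 = 9 = 2·4 + 1), so t ≡ 3·2 = 6 ≡ 2 (mod 4).
    Then x = 0 + 30·2 = 60, valid modulo lcm(30, 8) = 120: x ≡ 60 (mod 120).
Verify: 60 mod 15 = 0, 60 mod 6 = 0, 60 mod 8 = 4.

x ≡ 60 (mod 120).


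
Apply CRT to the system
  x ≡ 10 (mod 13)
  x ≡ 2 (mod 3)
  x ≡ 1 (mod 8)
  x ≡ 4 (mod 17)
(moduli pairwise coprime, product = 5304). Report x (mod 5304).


Product of moduli M = 13 · 3 · 8 · 17 = 5304.
Merge one congruence at a time:
  Start: x ≡ 10 (mod 13).
  Combine with x ≡ 2 (mod 3); new modulus lcm = 39.
    Write x = 10 + 13·t and substitute into x ≡ 2 (mod 3): 13·t ≡ 2 − 10 = -8 (mod 3).
    Reduce coefficients mod 3: 1·t ≡ 1 (mod 3).
    So t ≡ 1 (mod 3).
    Then x = 10 + 13·1 = 23, valid modulo lcm(13, 3) = 39: x ≡ 23 (mod 39).
  Combine with x ≡ 1 (mod 8); new modulus lcm = 312.
    Write x = 23 + 39·t and substitute into x ≡ 1 (mod 8): 39·t ≡ 1 − 23 = -22 (mod 8).
    Reduce coefficients mod 8: 7·t ≡ 2 (mod 8).
    The inverse of 7 mod 8 is 7 (since 7·7 = 49 = 6·8 + 1), so t ≡ 7·2 = 14 ≡ 6 (mod 8).
    Then x = 23 + 39·6 = 257, valid modulo lcm(39, 8) = 312: x ≡ 257 (mod 312).
  Combine with x ≡ 4 (mod 17); new modulus lcm = 5304.
    Write x = 257 + 312·t and substitute into x ≡ 4 (mod 17): 312·t ≡ 4 − 257 = -253 (mod 17).
    Reduce coefficients mod 17: 6·t ≡ 2 (mod 17).
    The inverse of 6 mod 17 is 3 (since 6·3 = 18 = 1·17 + 1), so t ≡ 3·2 = 6 ≡ 6 (mod 17).
    Then x = 257 + 312·6 = 2129, valid modulo lcm(312, 17) = 5304: x ≡ 2129 (mod 5304).
Verify against each original: 2129 mod 13 = 10, 2129 mod 3 = 2, 2129 mod 8 = 1, 2129 mod 17 = 4.

x ≡ 2129 (mod 5304).


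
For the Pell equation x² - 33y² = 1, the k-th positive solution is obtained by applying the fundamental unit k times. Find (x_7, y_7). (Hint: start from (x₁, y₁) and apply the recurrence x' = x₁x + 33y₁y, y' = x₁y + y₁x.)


Step 1: Find the fundamental solution (x₁, y₁) of x² - 33y² = 1.
  Expand √33 as a continued fraction. a₀ = ⌊√33⌋ = 5; iterate m_{k+1} = d_k·a_k − m_k, d_{k+1} = (33 − m_{k+1}²)/d_k, a_{k+1} = ⌊(a₀ + m_{k+1})/d_{k+1}⌋ (starting m₀ = 0, d₀ = 1), with convergents p_k = a_k·p_{k-1} + p_{k-2}, q_k = a_k·q_{k-1} + q_{k-2} (p₋₁ = 1, q₋₁ = 0):
  k = 0: a₀ = 5; p₀/q₀ = 5/1; p₀² − 33·q₀² = 25 − 33 = -8.
  k = 1: m = 5, d = 8, a = ⌊(5 + 5)/8⌋ = 1; p/q = (1·5 + 1)/(1·1 + 0) = 6/1; p² − 33·q² = 36 − 33 = 3.
  k = 2: m = 3, d = 3, a = ⌊(5 + 3)/3⌋ = 2; p/q = (2·6 + 5)/(2·1 + 1) = 17/3; p² − 33·q² = 289 − 297 = -8.
  k = 3: m = 3, d = 8, a = ⌊(5 + 3)/8⌋ = 1; p/q = (1·17 + 6)/(1·3 + 1) = 23/4; p² − 33·q² = 529 − 528 = 1.
  The first convergent with p² − 33·q² = 1 gives the fundamental solution (x₁, y₁) = (23, 4).
Step 2: Apply the recurrence (x_{n+1}, y_{n+1}) = (x₁x_n + 33y₁y_n, x₁y_n + y₁x_n) repeatedly.
  From (x_1, y_1) = (23, 4): x_2 = 23·23 + 33·4·4 = 1057; y_2 = 23·4 + 4·23 = 184.
  From (x_2, y_2) = (1057, 184): x_3 = 23·1057 + 33·4·184 = 48599; y_3 = 23·184 + 4·1057 = 8460.
  From (x_3, y_3) = (48599, 8460): x_4 = 23·48599 + 33·4·8460 = 2234497; y_4 = 23·8460 + 4·48599 = 388976.
  From (x_4, y_4) = (2234497, 388976): x_5 = 23·2234497 + 33·4·388976 = 102738263; y_5 = 23·388976 + 4·2234497 = 17884436.
  From (x_5, y_5) = (102738263, 17884436): x_6 = 23·102738263 + 33·4·17884436 = 4723725601; y_6 = 23·17884436 + 4·102738263 = 822295080.
  From (x_6, y_6) = (4723725601, 822295080): x_7 = 23·4723725601 + 33·4·822295080 = 217188639383; y_7 = 23·822295080 + 4·4723725601 = 37807689244.
Step 3: Verify x_7² - 33·y_7² = 47170905077038818620689 - 47170905077038818620688 = 1 (should be 1). ✓

(x_1, y_1) = (23, 4); (x_7, y_7) = (217188639383, 37807689244).


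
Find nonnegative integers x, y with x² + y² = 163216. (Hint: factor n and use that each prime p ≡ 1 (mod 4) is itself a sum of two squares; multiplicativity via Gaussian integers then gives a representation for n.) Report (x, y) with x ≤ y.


Step 1: Factor n = 163216 = 2^4 · 101^2.
Step 2: Check the mod-4 condition on each prime factor: 2 = 2 (special); 101 ≡ 1 (mod 4), exponent 2.
All primes ≡ 3 (mod 4) appear to even exponent (or don't appear), so by the two-squares theorem n IS expressible as a sum of two squares.
Step 3: Build a representation. Group n = k² · m with k = 4 and m = 101 · 101 = 10201 (a product of primes ≡ 1 (mod 4)); a representation of m scales to one of n via (k·x)² + (k·y)² = k²(x² + y²). Each prime p ≡ 1 (mod 4) is itself a sum of two squares; find a² by testing p − a² for a perfect square:
  101: 101 − 1² = 100 = 10² ⇒ 101 = 1² + 10².
  Combine using the Brahmagupta–Fibonacci identity (a² + b²)(c² + d²) = (ac − bd)² + (ad + bc)² = (ac + bd)² + (ad − bc)²:
  101 · 101 = 10201: from (1² + 10²)(1² + 10²), take (1·1 − 10·10, 1·10 + 10·1) = (1 − 100, 10 + 10) = (-99, 20); dropping signs (only squares matter) gives (99, 20); check 99² + 20² = 9801 + 400 = 10201 ✓.
  Scale by k = 4: (4·99, 4·20) = (396, 80).
Step 4: Order so x ≤ y and verify: 80² + 396² = 6400 + 156816 = 163216 = n. ✓

n = 163216 = 80² + 396² (one valid representation with x ≤ y).


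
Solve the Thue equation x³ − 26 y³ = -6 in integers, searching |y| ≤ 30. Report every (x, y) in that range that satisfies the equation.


The equation is x³ - 26y³ = -6. For fixed y, x³ = 26·y³ − 6, so a solution requires the RHS to be a perfect cube.
Strategy: iterate y from -30 to 30, compute RHS = 26·y³ − 6, and check whether it is a (positive or negative) perfect cube.
Check small values of y:
  y = 0: RHS = -6 is not a perfect cube.
  y = 1: RHS = 20 is not a perfect cube.
  y = -1: RHS = -32 is not a perfect cube.
  y = 2: RHS = 202 is not a perfect cube.
  y = -2: RHS = -214 is not a perfect cube.
  y = 3: RHS = 696 is not a perfect cube.
  y = -3: RHS = -708 is not a perfect cube.
Continuing the search up to |y| = 30 finds no solutions either.
No (x, y) in the scanned range satisfies the equation.

No integer solutions with |y| ≤ 30.


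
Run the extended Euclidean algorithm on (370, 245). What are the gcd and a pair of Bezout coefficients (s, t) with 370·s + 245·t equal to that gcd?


Euclidean algorithm on (370, 245) — divide until remainder is 0:
  370 = 1 · 245 + 125
  245 = 1 · 125 + 120
  125 = 1 · 120 + 5
  120 = 24 · 5 + 0
gcd(370, 245) = 5.
Track Bezout coefficients alongside the remainders: start with r₀ = 370 = a·1 + b·0 (s = 1, t = 0) and r₁ = 245 = a·0 + b·1 (s = 0, t = 1); each new remainder r_{k+1} = r_{k-1} − q_k·r_k inherits s_{k+1} = s_{k-1} − q_k·s_k, t_{k+1} = t_{k-1} − q_k·t_k, so r_k = a·s_k + b·t_k at every step:
  q = 1: r = 125, s = 1 − 1·0 = 1, t = 0 − 1·1 = -1  (check: 370·1 + 245·(-1) = 125)
  q = 1: r = 120, s = 0 − 1·1 = -1, t = 1 − 1·(-1) = 2  (check: 370·(-1) + 245·2 = 120)
  q = 1: r = 5, s = 1 − 1·(-1) = 2, t = -1 − 1·2 = -3  (check: 370·2 + 245·(-3) = 5)
The row with r = 5 (the gcd) gives the Bezout coefficients s = 2, t = -3.
Result: 370 · (2) + 245 · (-3) = 5.

gcd(370, 245) = 5; s = 2, t = -3 (check: 370·2 + 245·(-3) = 5).


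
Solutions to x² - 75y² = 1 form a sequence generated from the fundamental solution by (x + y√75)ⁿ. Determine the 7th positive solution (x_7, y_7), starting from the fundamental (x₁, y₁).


Step 1: Find the fundamental solution (x₁, y₁) of x² - 75y² = 1.
  Expand √75 as a continued fraction. a₀ = ⌊√75⌋ = 8; iterate m_{k+1} = d_k·a_k − m_k, d_{k+1} = (75 − m_{k+1}²)/d_k, a_{k+1} = ⌊(a₀ + m_{k+1})/d_{k+1}⌋ (starting m₀ = 0, d₀ = 1), with convergents p_k = a_k·p_{k-1} + p_{k-2}, q_k = a_k·q_{k-1} + q_{k-2} (p₋₁ = 1, q₋₁ = 0):
  k = 0: a₀ = 8; p₀/q₀ = 8/1; p₀² − 75·q₀² = 64 − 75 = -11.
  k = 1: m = 8, d = 11, a = ⌊(8 + 8)/11⌋ = 1; p/q = (1·8 + 1)/(1·1 + 0) = 9/1; p² − 75·q² = 81 − 75 = 6.
  k = 2: m = 3, d = 6, a = ⌊(8 + 3)/6⌋ = 1; p/q = (1·9 + 8)/(1·1 + 1) = 17/2; p² − 75·q² = 289 − 300 = -11.
  k = 3: m = 3, d = 11, a = ⌊(8 + 3)/11⌋ = 1; p/q = (1·17 + 9)/(1·2 + 1) = 26/3; p² − 75·q² = 676 − 675 = 1.
  The first convergent with p² − 75·q² = 1 gives the fundamental solution (x₁, y₁) = (26, 3).
Step 2: Apply the recurrence (x_{n+1}, y_{n+1}) = (x₁x_n + 75y₁y_n, x₁y_n + y₁x_n) repeatedly.
  From (x_1, y_1) = (26, 3): x_2 = 26·26 + 75·3·3 = 1351; y_2 = 26·3 + 3·26 = 156.
  From (x_2, y_2) = (1351, 156): x_3 = 26·1351 + 75·3·156 = 70226; y_3 = 26·156 + 3·1351 = 8109.
  From (x_3, y_3) = (70226, 8109): x_4 = 26·70226 + 75·3·8109 = 3650401; y_4 = 26·8109 + 3·70226 = 421512.
  From (x_4, y_4) = (3650401, 421512): x_5 = 26·3650401 + 75·3·421512 = 189750626; y_5 = 26·421512 + 3·3650401 = 21910515.
  From (x_5, y_5) = (189750626, 21910515): x_6 = 26·189750626 + 75·3·21910515 = 9863382151; y_6 = 26·21910515 + 3·189750626 = 1138925268.
  From (x_6, y_6) = (9863382151, 1138925268): x_7 = 26·9863382151 + 75·3·1138925268 = 512706121226; y_7 = 26·1138925268 + 3·9863382151 = 59202203421.
Step 3: Verify x_7² - 75·y_7² = 262867566742609807743076 - 262867566742609807743075 = 1 (should be 1). ✓

(x_1, y_1) = (26, 3); (x_7, y_7) = (512706121226, 59202203421).


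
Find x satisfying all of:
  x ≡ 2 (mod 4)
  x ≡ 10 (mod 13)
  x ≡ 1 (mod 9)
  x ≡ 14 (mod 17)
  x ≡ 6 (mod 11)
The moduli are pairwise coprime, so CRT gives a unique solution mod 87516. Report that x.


Product of moduli M = 4 · 13 · 9 · 17 · 11 = 87516.
Merge one congruence at a time:
  Start: x ≡ 2 (mod 4).
  Combine with x ≡ 10 (mod 13); new modulus lcm = 52.
    Write x = 2 + 4·t and substitute into x ≡ 10 (mod 13): 4·t ≡ 10 − 2 = 8 (mod 13).
    The inverse of 4 mod 13 is 10 (since 4·10 = 40 = 3·13 + 1), so t ≡ 10·8 = 80 ≡ 2 (mod 13).
    Then x = 2 + 4·2 = 10, valid modulo lcm(4, 13) = 52: x ≡ 10 (mod 52).
  Combine with x ≡ 1 (mod 9); new modulus lcm = 468.
    Write x = 10 + 52·t and substitute into x ≡ 1 (mod 9): 52·t ≡ 1 − 10 = -9 (mod 9).
    Reduce coefficients mod 9: 7·t ≡ 0 (mod 9).
    The inverse of 7 mod 9 is 4 (since 7·4 = 28 = 3·9 + 1), so t ≡ 4·0 = 0 ≡ 0 (mod 9).
    Then x = 10 + 52·0 = 10, valid modulo lcm(52, 9) = 468: x ≡ 10 (mod 468).
  Combine with x ≡ 14 (mod 17); new modulus lcm = 7956.
    Write x = 10 + 468·t and substitute into x ≡ 14 (mod 17): 468·t ≡ 14 − 10 = 4 (mod 17).
    Reduce coefficients mod 17: 9·t ≡ 4 (mod 17).
    The inverse of 9 mod 17 is 2 (since 9·2 = 18 = 1·17 + 1), so t ≡ 2·4 = 8 ≡ 8 (mod 17).
    Then x = 10 + 468·8 = 3754, valid modulo lcm(468, 17) = 7956: x ≡ 3754 (mod 7956).
  Combine with x ≡ 6 (mod 11); new modulus lcm = 87516.
    Write x = 3754 + 7956·t and substitute into x ≡ 6 (mod 11): 7956·t ≡ 6 − 3754 = -3748 (mod 11).
    Reduce coefficients mod 11: 3·t ≡ 3 (mod 11).
    The inverse of 3 mod 11 is 4 (since 3·4 = 12 = 1·11 + 1), so t ≡ 4·3 = 12 ≡ 1 (mod 11).
    Then x = 3754 + 7956·1 = 11710, valid modulo lcm(7956, 11) = 87516: x ≡ 11710 (mod 87516).
Verify against each original: 11710 mod 4 = 2, 11710 mod 13 = 10, 11710 mod 9 = 1, 11710 mod 17 = 14, 11710 mod 11 = 6.

x ≡ 11710 (mod 87516).


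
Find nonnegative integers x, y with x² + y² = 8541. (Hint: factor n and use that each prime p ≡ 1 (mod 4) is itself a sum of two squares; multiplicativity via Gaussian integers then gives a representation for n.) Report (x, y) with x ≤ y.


Step 1: Factor n = 8541 = 3^2 · 13 · 73.
Step 2: Check the mod-4 condition on each prime factor: 3 ≡ 3 (mod 4), exponent 2 (must be even); 13 ≡ 1 (mod 4), exponent 1; 73 ≡ 1 (mod 4), exponent 1.
All primes ≡ 3 (mod 4) appear to even exponent (or don't appear), so by the two-squares theorem n IS expressible as a sum of two squares.
Step 3: Build a representation. Group n = k² · m with k = 3 and m = 13 · 73 = 949 (a product of primes ≡ 1 (mod 4)); a representation of m scales to one of n via (k·x)² + (k·y)² = k²(x² + y²). Each prime p ≡ 1 (mod 4) is itself a sum of two squares; find a² by testing p − a² for a perfect square:
  13: 13 − 1² = 12, 13 − 2² = 9 = 3² ⇒ 13 = 2² + 3².
  73: 73 − 1² = 72, 73 − 2² = 69, 73 − 3² = 64 = 8² ⇒ 73 = 3² + 8².
  Combine using the Brahmagupta–Fibonacci identity (a² + b²)(c² + d²) = (ac − bd)² + (ad + bc)² = (ac + bd)² + (ad − bc)²:
  13 · 73 = 949: from (2² + 3²)(3² + 8²), take (2·3 − 3·8, 2·8 + 3·3) = (6 − 24, 16 + 9) = (-18, 25); dropping signs (only squares matter) gives (18, 25); check 18² + 25² = 324 + 625 = 949 ✓.
  Scale by k = 3: (3·18, 3·25) = (54, 75).
Step 4: Order so x ≤ y and verify: 54² + 75² = 2916 + 5625 = 8541 = n. ✓

n = 8541 = 54² + 75² (one valid representation with x ≤ y).


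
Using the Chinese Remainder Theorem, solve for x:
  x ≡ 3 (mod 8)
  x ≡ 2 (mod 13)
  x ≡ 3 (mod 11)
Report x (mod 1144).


Moduli 8, 13, 11 are pairwise coprime; by CRT there is a unique solution modulo M = 8 · 13 · 11 = 1144.
Solve pairwise, accumulating the modulus:
  Start with x ≡ 3 (mod 8).
  Combine with x ≡ 2 (mod 13): since gcd(8, 13) = 1, we get a unique residue mod 104.
    Write x = 3 + 8·t and substitute into x ≡ 2 (mod 13): 8·t ≡ 2 − 3 = -1 (mod 13).
    Reduce coefficients mod 13: 8·t ≡ 12 (mod 13).
    The inverse of 8 mod 13 is 5 (since 8·5 = 40 = 3·13 + 1), so t ≡ 5·12 = 60 ≡ 8 (mod 13).
    Then x = 3 + 8·8 = 67, valid modulo lcm(8, 13) = 104: x ≡ 67 (mod 104).
  Combine with x ≡ 3 (mod 11): since gcd(104, 11) = 1, we get a unique residue mod 1144.
    Write x = 67 + 104·t and substitute into x ≡ 3 (mod 11): 104·t ≡ 3 − 67 = -64 (mod 11).
    Reduce coefficients mod 11: 5·t ≡ 2 (mod 11).
    The inverse of 5 mod 11 is 9 (since 5·9 = 45 = 4·11 + 1), so t ≡ 9·2 = 18 ≡ 7 (mod 11).
    Then x = 67 + 104·7 = 795, valid modulo lcm(104, 11) = 1144: x ≡ 795 (mod 1144).
Verify: 795 mod 8 = 3 ✓, 795 mod 13 = 2 ✓, 795 mod 11 = 3 ✓.

x ≡ 795 (mod 1144).


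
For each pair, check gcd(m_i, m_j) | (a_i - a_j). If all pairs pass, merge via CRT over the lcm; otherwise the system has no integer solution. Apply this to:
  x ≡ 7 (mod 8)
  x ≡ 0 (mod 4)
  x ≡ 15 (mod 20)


Moduli 8, 4, 20 are not pairwise coprime, so CRT works modulo lcm(m_i) when all pairwise compatibility conditions hold.
Pairwise compatibility: gcd(m_i, m_j) must divide a_i - a_j for every pair.
Merge one congruence at a time:
  Start: x ≡ 7 (mod 8).
  Combine with x ≡ 0 (mod 4): gcd(8, 4) = 4, and 0 - 7 = -7 is NOT divisible by 4.
    ⇒ system is inconsistent (no integer solution).

No solution (the system is inconsistent).


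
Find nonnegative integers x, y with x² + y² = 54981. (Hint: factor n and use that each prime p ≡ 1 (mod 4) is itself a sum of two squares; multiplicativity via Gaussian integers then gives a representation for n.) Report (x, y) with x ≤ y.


Step 1: Factor n = 54981 = 3^2 · 41 · 149.
Step 2: Check the mod-4 condition on each prime factor: 3 ≡ 3 (mod 4), exponent 2 (must be even); 41 ≡ 1 (mod 4), exponent 1; 149 ≡ 1 (mod 4), exponent 1.
All primes ≡ 3 (mod 4) appear to even exponent (or don't appear), so by the two-squares theorem n IS expressible as a sum of two squares.
Step 3: Build a representation. Group n = k² · m with k = 3 and m = 41 · 149 = 6109 (a product of primes ≡ 1 (mod 4)); a representation of m scales to one of n via (k·x)² + (k·y)² = k²(x² + y²). Each prime p ≡ 1 (mod 4) is itself a sum of two squares; find a² by testing p − a² for a perfect square:
  41: 41 − 1² = 40, 41 − 2² = 37, 41 − 3² = 32, 41 − 4² = 25 = 5² ⇒ 41 = 4² + 5².
  149: 149 − 1² = 148, 149 − 2² = 145, 149 − 3² = 140, 149 − 4² = 133, 149 − 5² = 124, 149 − 6² = 113, 149 − 7² = 100 = 10² ⇒ 149 = 7² + 10².
  Combine using the Brahmagupta–Fibonacci identity (a² + b²)(c² + d²) = (ac − bd)² + (ad + bc)² = (ac + bd)² + (ad − bc)²:
  41 · 149 = 6109: from (4² + 5²)(7² + 10²), take (4·7 − 5·10, 4·10 + 5·7) = (28 − 50, 40 + 35) = (-22, 75); dropping signs (only squares matter) gives (22, 75); check 22² + 75² = 484 + 5625 = 6109 ✓.
  Scale by k = 3: (3·22, 3·75) = (66, 225).
Step 4: Order so x ≤ y and verify: 66² + 225² = 4356 + 50625 = 54981 = n. ✓

n = 54981 = 66² + 225² (one valid representation with x ≤ y).


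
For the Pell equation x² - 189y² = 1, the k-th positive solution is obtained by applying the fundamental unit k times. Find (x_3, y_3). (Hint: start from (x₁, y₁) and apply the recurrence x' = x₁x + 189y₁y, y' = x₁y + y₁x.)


Step 1: Find the fundamental solution (x₁, y₁) of x² - 189y² = 1.
  Expand √189 as a continued fraction. a₀ = ⌊√189⌋ = 13; iterate m_{k+1} = d_k·a_k − m_k, d_{k+1} = (189 − m_{k+1}²)/d_k, a_{k+1} = ⌊(a₀ + m_{k+1})/d_{k+1}⌋ (starting m₀ = 0, d₀ = 1), with convergents p_k = a_k·p_{k-1} + p_{k-2}, q_k = a_k·q_{k-1} + q_{k-2} (p₋₁ = 1, q₋₁ = 0):
  k = 0: a₀ = 13; p₀/q₀ = 13/1; p₀² − 189·q₀² = 169 − 189 = -20.
  k = 1: m = 13, d = 20, a = ⌊(13 + 13)/20⌋ = 1; p/q = (1·13 + 1)/(1·1 + 0) = 14/1; p² − 189·q² = 196 − 189 = 7.
  k = 2: m = 7, d = 7, a = ⌊(13 + 7)/7⌋ = 2; p/q = (2·14 + 13)/(2·1 + 1) = 41/3; p² − 189·q² = 1681 − 1701 = -20.
  k = 3: m = 7, d = 20, a = ⌊(13 + 7)/20⌋ = 1; p/q = (1·41 + 14)/(1·3 + 1) = 55/4; p² − 189·q² = 3025 − 3024 = 1.
  The first convergent with p² − 189·q² = 1 gives the fundamental solution (x₁, y₁) = (55, 4).
Step 2: Apply the recurrence (x_{n+1}, y_{n+1}) = (x₁x_n + 189y₁y_n, x₁y_n + y₁x_n) repeatedly.
  From (x_1, y_1) = (55, 4): x_2 = 55·55 + 189·4·4 = 6049; y_2 = 55·4 + 4·55 = 440.
  From (x_2, y_2) = (6049, 440): x_3 = 55·6049 + 189·4·440 = 665335; y_3 = 55·440 + 4·6049 = 48396.
Step 3: Verify x_3² - 189·y_3² = 442670662225 - 442670662224 = 1 (should be 1). ✓

(x_1, y_1) = (55, 4); (x_3, y_3) = (665335, 48396).


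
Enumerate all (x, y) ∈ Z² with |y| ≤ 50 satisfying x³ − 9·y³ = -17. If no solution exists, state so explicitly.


The equation is x³ - 9y³ = -17. For fixed y, x³ = 9·y³ − 17, so a solution requires the RHS to be a perfect cube.
Strategy: iterate y from -50 to 50, compute RHS = 9·y³ − 17, and check whether it is a (positive or negative) perfect cube.
Check small values of y:
  y = 0: RHS = -17 is not a perfect cube.
  y = 1: RHS = -8 = (-2)³ ⇒ x = -2 works.
  y = -1: RHS = -26 is not a perfect cube.
  y = 2: RHS = 55 is not a perfect cube.
  y = -2: RHS = -89 is not a perfect cube.
  y = 3: RHS = 226 is not a perfect cube.
  y = -3: RHS = -260 is not a perfect cube.
Continuing, at y = 25: RHS = 140608 = (52)³ ⇒ x = 52 works.
Searching the remaining y in |y| ≤ 50 finds no further solutions.
Collected solutions: (-2, 1), (52, 25).

Solutions (with |y| ≤ 50): (-2, 1), (52, 25).


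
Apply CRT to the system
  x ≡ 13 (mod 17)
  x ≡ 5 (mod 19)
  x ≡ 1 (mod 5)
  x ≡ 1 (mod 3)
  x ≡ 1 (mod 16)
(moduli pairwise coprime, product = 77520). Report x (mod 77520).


Product of moduli M = 17 · 19 · 5 · 3 · 16 = 77520.
Merge one congruence at a time:
  Start: x ≡ 13 (mod 17).
  Combine with x ≡ 5 (mod 19); new modulus lcm = 323.
    Write x = 13 + 17·t and substitute into x ≡ 5 (mod 19): 17·t ≡ 5 − 13 = -8 (mod 19).
    Reduce coefficients mod 19: 17·t ≡ 11 (mod 19).
    The inverse of 17 mod 19 is 9 (since 17·9 = 153 = 8·19 + 1), so t ≡ 9·11 = 99 ≡ 4 (mod 19).
    Then x = 13 + 17·4 = 81, valid modulo lcm(17, 19) = 323: x ≡ 81 (mod 323).
  Combine with x ≡ 1 (mod 5); new modulus lcm = 1615.
    Write x = 81 + 323·t and substitute into x ≡ 1 (mod 5): 323·t ≡ 1 − 81 = -80 (mod 5).
    Reduce coefficients mod 5: 3·t ≡ 0 (mod 5).
    The inverse of 3 mod 5 is 2 (since 3·2 = 6 = 1·5 + 1), so t ≡ 2·0 = 0 ≡ 0 (mod 5).
    Then x = 81 + 323·0 = 81, valid modulo lcm(323, 5) = 1615: x ≡ 81 (mod 1615).
  Combine with x ≡ 1 (mod 3); new modulus lcm = 4845.
    Write x = 81 + 1615·t and substitute into x ≡ 1 (mod 3): 1615·t ≡ 1 − 81 = -80 (mod 3).
    Reduce coefficients mod 3: 1·t ≡ 1 (mod 3).
    So t ≡ 1 (mod 3).
    Then x = 81 + 1615·1 = 1696, valid modulo lcm(1615, 3) = 4845: x ≡ 1696 (mod 4845).
  Combine with x ≡ 1 (mod 16); new modulus lcm = 77520.
    Write x = 1696 + 4845·t and substitute into x ≡ 1 (mod 16): 4845·t ≡ 1 − 1696 = -1695 (mod 16).
    Reduce coefficients mod 16: 13·t ≡ 1 (mod 16).
    The inverse of 13 mod 16 is 5 (since 13·5 = 65 = 4·16 + 1), so t ≡ 5·1 = 5 ≡ 5 (mod 16).
    Then x = 1696 + 4845·5 = 25921, valid modulo lcm(4845, 16) = 77520: x ≡ 25921 (mod 77520).
Verify against each original: 25921 mod 17 = 13, 25921 mod 19 = 5, 25921 mod 5 = 1, 25921 mod 3 = 1, 25921 mod 16 = 1.

x ≡ 25921 (mod 77520).


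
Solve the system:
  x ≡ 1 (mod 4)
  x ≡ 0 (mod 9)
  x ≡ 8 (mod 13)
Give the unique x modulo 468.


Moduli 4, 9, 13 are pairwise coprime; by CRT there is a unique solution modulo M = 4 · 9 · 13 = 468.
Solve pairwise, accumulating the modulus:
  Start with x ≡ 1 (mod 4).
  Combine with x ≡ 0 (mod 9): since gcd(4, 9) = 1, we get a unique residue mod 36.
    Write x = 1 + 4·t and substitute into x ≡ 0 (mod 9): 4·t ≡ 0 − 1 = -1 (mod 9).
    Reduce coefficients mod 9: 4·t ≡ 8 (mod 9).
    The inverse of 4 mod 9 is 7 (since 4·7 = 28 = 3·9 + 1), so t ≡ 7·8 = 56 ≡ 2 (mod 9).
    Then x = 1 + 4·2 = 9, valid modulo lcm(4, 9) = 36: x ≡ 9 (mod 36).
  Combine with x ≡ 8 (mod 13): since gcd(36, 13) = 1, we get a unique residue mod 468.
    Write x = 9 + 36·t and substitute into x ≡ 8 (mod 13): 36·t ≡ 8 − 9 = -1 (mod 13).
    Reduce coefficients mod 13: 10·t ≡ 12 (mod 13).
    The inverse of 10 mod 13 is 4 (since 10·4 = 40 = 3·13 + 1), so t ≡ 4·12 = 48 ≡ 9 (mod 13).
    Then x = 9 + 36·9 = 333, valid modulo lcm(36, 13) = 468: x ≡ 333 (mod 468).
Verify: 333 mod 4 = 1 ✓, 333 mod 9 = 0 ✓, 333 mod 13 = 8 ✓.

x ≡ 333 (mod 468).


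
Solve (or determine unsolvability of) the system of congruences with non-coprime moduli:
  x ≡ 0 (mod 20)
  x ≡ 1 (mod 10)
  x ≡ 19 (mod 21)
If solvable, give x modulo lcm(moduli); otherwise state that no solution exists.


Moduli 20, 10, 21 are not pairwise coprime, so CRT works modulo lcm(m_i) when all pairwise compatibility conditions hold.
Pairwise compatibility: gcd(m_i, m_j) must divide a_i - a_j for every pair.
Merge one congruence at a time:
  Start: x ≡ 0 (mod 20).
  Combine with x ≡ 1 (mod 10): gcd(20, 10) = 10, and 1 - 0 = 1 is NOT divisible by 10.
    ⇒ system is inconsistent (no integer solution).

No solution (the system is inconsistent).


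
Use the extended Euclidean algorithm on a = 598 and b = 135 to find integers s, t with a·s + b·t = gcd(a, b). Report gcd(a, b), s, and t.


Euclidean algorithm on (598, 135) — divide until remainder is 0:
  598 = 4 · 135 + 58
  135 = 2 · 58 + 19
  58 = 3 · 19 + 1
  19 = 19 · 1 + 0
gcd(598, 135) = 1.
Track Bezout coefficients alongside the remainders: start with r₀ = 598 = a·1 + b·0 (s = 1, t = 0) and r₁ = 135 = a·0 + b·1 (s = 0, t = 1); each new remainder r_{k+1} = r_{k-1} − q_k·r_k inherits s_{k+1} = s_{k-1} − q_k·s_k, t_{k+1} = t_{k-1} − q_k·t_k, so r_k = a·s_k + b·t_k at every step:
  q = 4: r = 58, s = 1 − 4·0 = 1, t = 0 − 4·1 = -4  (check: 598·1 + 135·(-4) = 58)
  q = 2: r = 19, s = 0 − 2·1 = -2, t = 1 − 2·(-4) = 9  (check: 598·(-2) + 135·9 = 19)
  q = 3: r = 1, s = 1 − 3·(-2) = 7, t = -4 − 3·9 = -31  (check: 598·7 + 135·(-31) = 1)
The row with r = 1 (the gcd) gives the Bezout coefficients s = 7, t = -31.
Result: 598 · (7) + 135 · (-31) = 1.

gcd(598, 135) = 1; s = 7, t = -31 (check: 598·7 + 135·(-31) = 1).
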